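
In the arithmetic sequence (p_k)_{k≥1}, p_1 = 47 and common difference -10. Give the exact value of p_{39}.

-333

p_k = 47 + (k - 1)·(-10).
p_{39} = 47 + 38·(-10) = -333.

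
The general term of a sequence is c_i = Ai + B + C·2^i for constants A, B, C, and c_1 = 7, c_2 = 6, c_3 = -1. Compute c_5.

Write the equations: A + B + 2C = 7; 2A + B + 4C = 6; 3A + B + 8C = -1.
Subtracting the first from the second: A + 2C = -1.
Subtracting the second from the third: A + 4C = -7.
Solving: C = -3, A = 5, then B = 8.
Hence c_5 = 5·5 + 8 + (-3)·32 = -63.

-63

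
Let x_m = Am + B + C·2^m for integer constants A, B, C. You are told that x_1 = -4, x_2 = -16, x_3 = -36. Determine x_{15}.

At m = 1, 2, 3: A + B + 2C = -4; 2A + B + 4C = -16; 3A + B + 8C = -36.
Subtracting the first from the second: A + 2C = -12.
Subtracting the second from the third: A + 4C = -20.
Solving: C = -4, A = -4, then B = 8.
So x_m = -4·m + 8 + (-4)·2^m; at m=15 this is -131124.

-131124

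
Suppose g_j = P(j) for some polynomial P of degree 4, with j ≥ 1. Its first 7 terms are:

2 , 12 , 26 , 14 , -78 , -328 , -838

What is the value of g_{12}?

1st diffs: 10, 14, -12, -92, -250, -510.
2nd diffs: 4, -26, -80, -158, -260.
3rd diffs: -30, -54, -78, -102.
4th diffs: -24, -24, -24 (constant).
Newton forward-difference form: g_j = 2 + 10·C(j-1,1) + 4·C(j-1,2) + (-30)·C(j-1,3) + (-24)·C(j-1,4).
At j = 12: j-1 = 11, so g_{12} = 2 + 110 + 220 - 4950 - 7920 = -12538.

-12538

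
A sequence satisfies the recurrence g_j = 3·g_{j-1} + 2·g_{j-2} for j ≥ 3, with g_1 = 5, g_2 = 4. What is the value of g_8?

12002

Compute successive terms:
g_3 = 22  g_4 = 74  g_5 = 266  g_6 = 946  g_7 = 3370  g_8 = 12002.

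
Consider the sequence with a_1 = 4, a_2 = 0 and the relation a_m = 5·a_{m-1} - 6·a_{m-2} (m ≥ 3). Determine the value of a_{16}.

-114398040

Applying the relation repeatedly:
a_3 = -24  a_4 = -120  a_5 = -456  …  a_{13} = -4202376  a_{14} = -12656280  a_{15} = -38067144  a_{16} = -114398040.
(Characteristic roots are 3 and 2.)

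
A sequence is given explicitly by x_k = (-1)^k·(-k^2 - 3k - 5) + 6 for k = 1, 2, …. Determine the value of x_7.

(-1)^7 = -1; -k^2 - 3k - 5 at k=7 is -75; so x_7 = 81.

81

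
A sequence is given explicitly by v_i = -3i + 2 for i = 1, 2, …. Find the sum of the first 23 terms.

Over i = 1..23: Σi = 276.
Total = (-3)·276 + (2)·23 = -782.

-782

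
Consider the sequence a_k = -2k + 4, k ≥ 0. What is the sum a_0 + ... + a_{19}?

Over k = 0..19: Σk = 190.
Total = (-2)·190 + (4)·20 = -300.

-300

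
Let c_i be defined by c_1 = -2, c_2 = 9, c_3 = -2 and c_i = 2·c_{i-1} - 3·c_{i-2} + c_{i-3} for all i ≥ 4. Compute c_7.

110

c_4 = -33;  c_5 = -51;  c_6 = -5;  c_7 = 110.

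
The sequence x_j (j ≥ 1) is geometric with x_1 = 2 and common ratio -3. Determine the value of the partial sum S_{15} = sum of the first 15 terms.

7174454

x_j = 2·(-3)^(j-1).
S = 2·((-3)^15 - 1)/(-3 - 1) = 2·(-14348907 - 1)/(-4) = 7174454.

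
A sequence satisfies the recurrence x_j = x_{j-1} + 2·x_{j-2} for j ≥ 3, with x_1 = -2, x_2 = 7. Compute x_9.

Applying the relation repeatedly:
x_3 = 3;  x_4 = 17;  x_5 = 23;  x_6 = 57;  x_7 = 103;  x_8 = 217;  x_9 = 423.
(Characteristic roots are 2 and -1.)

423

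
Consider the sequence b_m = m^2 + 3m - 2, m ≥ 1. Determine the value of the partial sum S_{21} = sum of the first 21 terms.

3962

Over m = 1..21: Σm = 231, Σm² = 3311.
Total = (1)·3311 + (3)·231 + (-2)·21 = 3962.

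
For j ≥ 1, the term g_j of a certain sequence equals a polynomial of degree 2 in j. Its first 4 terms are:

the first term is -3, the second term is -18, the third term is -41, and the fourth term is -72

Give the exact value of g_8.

-276

1st diffs: -15, -23, -31.
2nd diffs: -8, -8 (constant).
Newton forward-difference form: g_j = -3 + (-15)·C(j-1,1) + (-8)·C(j-1,2).
At j = 8: j-1 = 7, so g_8 = -3 - 105 - 168 = -276.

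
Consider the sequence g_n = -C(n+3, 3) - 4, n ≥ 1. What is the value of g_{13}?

-564

C(16, 3) = 560, so g_{13} = -564.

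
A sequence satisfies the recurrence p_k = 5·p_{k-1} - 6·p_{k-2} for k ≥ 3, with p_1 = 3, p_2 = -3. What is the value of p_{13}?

Iterate the recurrence:
p_3 = -33  p_4 = -147  p_5 = -537  …  p_{10} = -171003  p_{11} = -519153  p_{12} = -1569747  p_{13} = -4733817.
(Characteristic roots are 3 and 2.)

-4733817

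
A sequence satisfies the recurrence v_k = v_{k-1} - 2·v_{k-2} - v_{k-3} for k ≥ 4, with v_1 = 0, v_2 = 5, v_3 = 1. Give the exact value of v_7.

42

Iterate the recurrence:
v_4 = -9  v_5 = -16  v_6 = 1  v_7 = 42.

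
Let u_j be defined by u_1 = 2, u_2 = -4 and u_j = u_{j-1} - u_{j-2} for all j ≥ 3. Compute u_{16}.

Iterate the recurrence:
u_3 = -6, u_4 = -2, u_5 = 4, …, u_{13} = 2, u_{14} = -4, u_{15} = -6, u_{16} = -2.

-2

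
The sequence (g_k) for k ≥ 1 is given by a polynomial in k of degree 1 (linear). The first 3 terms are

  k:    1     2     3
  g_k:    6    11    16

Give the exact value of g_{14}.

1st diffs: 5, 5 (constant).
So g_k = 5k + 1.
Evaluating at k = 14 gives g_{14} = 71.

71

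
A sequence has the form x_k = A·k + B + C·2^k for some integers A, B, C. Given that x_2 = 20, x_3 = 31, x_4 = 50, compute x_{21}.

4194373

Plug in k = 2, 3, 4: 2A + B + 4C = 20; 3A + B + 8C = 31; 4A + B + 16C = 50.
Subtracting the first from the second: A + 4C = 11.
Subtracting the second from the third: A + 8C = 19.
Solving: C = 2, A = 3, then B = 6.
Hence x_{21} = 3·21 + 6 + 2·2097152 = 4194373.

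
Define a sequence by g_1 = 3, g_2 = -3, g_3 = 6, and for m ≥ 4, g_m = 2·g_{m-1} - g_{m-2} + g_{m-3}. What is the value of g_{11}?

726

Compute successive terms:
g_4 = 18; g_5 = 27; g_6 = 42; g_7 = 75; g_8 = 135; g_9 = 237; g_{10} = 414; g_{11} = 726.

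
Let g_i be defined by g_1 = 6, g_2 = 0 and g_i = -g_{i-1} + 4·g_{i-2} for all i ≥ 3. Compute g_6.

-216

Step forward from the initial values:
g_3 = 24  g_4 = -24  g_5 = 120  g_6 = -216.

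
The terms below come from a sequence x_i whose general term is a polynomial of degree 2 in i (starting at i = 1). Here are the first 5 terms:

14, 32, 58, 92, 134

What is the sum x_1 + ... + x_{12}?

1st diffs: 18, 26, 34, 42.
2nd diffs: 8, 8, 8 (constant).
Newton forward-difference form: x_i = 14 + 18·C(i-1,1) + 8·C(i-1,2).
Continuing: …, 184, 242, 308, 382, …, x_{12} = 652.
Summing i = 1..12 (12 terms) gives 3116.

3116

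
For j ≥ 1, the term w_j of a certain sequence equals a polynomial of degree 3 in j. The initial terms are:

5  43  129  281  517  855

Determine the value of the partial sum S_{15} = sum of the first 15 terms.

1st diffs: 38, 86, 152, 236, 338.
2nd diffs: 48, 66, 84, 102.
3rd diffs: 18, 18, 18 (constant).
Newton forward-difference form: w_j = 5 + 38·C(j-1,1) + 48·C(j-1,2) + 18·C(j-1,3).
Continuing: …, 1313, 1909, 2661, 3587, …, w_{15} = 11457.
Summing j = 1..15 (15 terms) gives 50475.

50475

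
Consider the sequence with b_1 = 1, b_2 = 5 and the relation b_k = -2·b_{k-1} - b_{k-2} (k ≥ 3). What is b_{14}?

b_3 = -11, b_4 = 17, b_5 = -23, …, b_{11} = -59, b_{12} = 65, b_{13} = -71, b_{14} = 77.
(Characteristic roots are -1 and -1.)

77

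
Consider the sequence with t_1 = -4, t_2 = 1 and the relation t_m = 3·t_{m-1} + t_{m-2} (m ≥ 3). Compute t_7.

-76

Applying the relation repeatedly:
t_3 = -1;  t_4 = -2;  t_5 = -7;  t_6 = -23;  t_7 = -76.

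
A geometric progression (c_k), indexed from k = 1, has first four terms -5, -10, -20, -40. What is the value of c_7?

-320

Common ratio r = 2.
c_k = (-5)·2^(k-1).
c_7 = (-5)·2^6 = -320.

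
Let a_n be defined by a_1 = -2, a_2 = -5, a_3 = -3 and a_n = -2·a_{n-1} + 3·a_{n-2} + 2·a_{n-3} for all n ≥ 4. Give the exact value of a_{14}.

Iterate the recurrence:
a_4 = -13  a_5 = 7  a_6 = -59  …  a_{11} = 8097  a_{12} = -23013  a_{13} = 64439  a_{14} = -181723.

-181723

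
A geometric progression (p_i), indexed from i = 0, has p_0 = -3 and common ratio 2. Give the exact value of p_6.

p_i = (-3)·2^(i-0).
p_6 = (-3)·2^6 = -192.

-192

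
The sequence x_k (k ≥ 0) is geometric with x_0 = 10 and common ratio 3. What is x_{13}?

x_k = 10·3^(k-0).
x_{13} = 10·3^13 = 15943230.

15943230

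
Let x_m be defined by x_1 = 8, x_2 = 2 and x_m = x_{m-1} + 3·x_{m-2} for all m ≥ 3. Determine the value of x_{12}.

33182

Step forward from the initial values:
x_3 = 26;  x_4 = 32;  x_5 = 110;  x_6 = 206;  x_7 = 536;  x_8 = 1154;  x_9 = 2762;  x_{10} = 6224;  x_{11} = 14510;  x_{12} = 33182.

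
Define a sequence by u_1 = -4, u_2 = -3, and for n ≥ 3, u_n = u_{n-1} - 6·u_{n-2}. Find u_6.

u_3 = 21  u_4 = 39  u_5 = -87  u_6 = -321.

-321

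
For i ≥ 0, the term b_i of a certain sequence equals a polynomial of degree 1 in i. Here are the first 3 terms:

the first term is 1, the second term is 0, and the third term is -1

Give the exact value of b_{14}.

1st diffs: -1, -1 (constant).
So b_i = -i + 1.
Evaluating at i = 14 gives b_{14} = -13.

-13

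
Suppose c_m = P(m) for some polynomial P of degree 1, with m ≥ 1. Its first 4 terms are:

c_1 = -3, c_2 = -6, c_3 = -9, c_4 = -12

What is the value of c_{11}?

-33

1st diffs: -3, -3, -3 (constant).
So c_m = -3m.
Evaluating at m = 11 gives c_{11} = -33.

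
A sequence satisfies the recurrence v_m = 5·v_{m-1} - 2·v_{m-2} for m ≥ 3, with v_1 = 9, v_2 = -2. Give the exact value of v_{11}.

Iterate the recurrence:
v_3 = -28;  v_4 = -136;  v_5 = -624;  v_6 = -2848;  v_7 = -12992;  v_8 = -59264;  v_9 = -270336;  v_{10} = -1233152;  v_{11} = -5625088.

-5625088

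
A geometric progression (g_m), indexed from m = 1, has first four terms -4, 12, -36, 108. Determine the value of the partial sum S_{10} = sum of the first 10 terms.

Common ratio r = -3.
g_m = (-4)·(-3)^(m-1).
S = (-4)·((-3)^10 - 1)/(-3 - 1) = (-4)·(59049 - 1)/(-4) = 59048.

59048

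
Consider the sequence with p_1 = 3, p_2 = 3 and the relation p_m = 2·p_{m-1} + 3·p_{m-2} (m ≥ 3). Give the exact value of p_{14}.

Step forward from the initial values:
p_3 = 15  p_4 = 39  p_5 = 123  …  p_{11} = 88575  p_{12} = 265719  p_{13} = 797163  p_{14} = 2391483.
(Characteristic roots are 3 and -1.)

2391483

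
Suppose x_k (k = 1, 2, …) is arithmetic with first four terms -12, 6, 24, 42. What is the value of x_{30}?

Common difference d = 18.
x_k = -12 + (k - 1)·18.
x_{30} = -12 + 29·18 = 510.

510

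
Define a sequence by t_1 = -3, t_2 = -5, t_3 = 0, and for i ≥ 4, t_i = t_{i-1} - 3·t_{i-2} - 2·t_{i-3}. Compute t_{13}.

-6959

Iterate the recurrence:
t_4 = 21;  t_5 = 31;  t_6 = -32;  t_7 = -167;  t_8 = -133;  t_9 = 432;  t_{10} = 1165;  t_{11} = 135;  t_{12} = -4224;  t_{13} = -6959.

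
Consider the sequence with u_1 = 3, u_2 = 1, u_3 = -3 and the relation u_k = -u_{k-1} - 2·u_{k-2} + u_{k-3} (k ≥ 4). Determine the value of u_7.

12

Step forward from the initial values:
u_4 = 4, u_5 = 3, u_6 = -14, u_7 = 12.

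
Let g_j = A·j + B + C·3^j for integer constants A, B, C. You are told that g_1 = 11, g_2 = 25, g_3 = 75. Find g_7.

6539

At j = 1, 2, 3: A + B + 3C = 11; 2A + B + 9C = 25; 3A + B + 27C = 75.
Subtracting the first from the second: A + 6C = 14.
Subtracting the second from the third: A + 18C = 50.
Solving: C = 3, A = -4, then B = 6.
Hence g_7 = -4·7 + 6 + 3·2187 = 6539.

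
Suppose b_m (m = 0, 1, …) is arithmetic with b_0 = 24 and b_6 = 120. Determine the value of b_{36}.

Common difference d = (120 - 24) / (6 - 0) = 16.
b_m = 24 + (m - 0)·16.
b_{36} = 24 + 36·16 = 600.

600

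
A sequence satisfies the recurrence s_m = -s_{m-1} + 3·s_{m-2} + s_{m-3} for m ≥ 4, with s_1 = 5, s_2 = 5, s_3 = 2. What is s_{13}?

Compute successive terms:
s_4 = 18;  s_5 = -7;  s_6 = 63;  s_7 = -66;  s_8 = 248;  s_9 = -383;  s_{10} = 1061;  s_{11} = -1962;  s_{12} = 4762;  s_{13} = -9587.

-9587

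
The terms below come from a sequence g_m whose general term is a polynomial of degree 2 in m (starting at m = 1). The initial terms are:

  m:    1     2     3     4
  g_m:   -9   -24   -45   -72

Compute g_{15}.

1st diffs: -15, -21, -27.
2nd diffs: -6, -6 (constant).
Newton forward-difference form: g_m = -9 + (-15)·C(m-1,1) + (-6)·C(m-1,2).
At m = 15: m-1 = 14, so g_{15} = -9 - 210 - 546 = -765.

-765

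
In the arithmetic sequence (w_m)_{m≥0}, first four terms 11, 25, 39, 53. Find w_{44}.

Common difference d = 14.
w_m = 11 + (m - 0)·14.
w_{44} = 11 + 44·14 = 627.

627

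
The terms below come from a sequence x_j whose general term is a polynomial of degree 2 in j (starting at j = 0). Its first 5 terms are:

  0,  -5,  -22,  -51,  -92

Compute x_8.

1st diffs: -5, -17, -29, -41.
2nd diffs: -12, -12, -12 (constant).
So x_j = -6j^2 + j.
Evaluating at j = 8 gives x_8 = -376.

-376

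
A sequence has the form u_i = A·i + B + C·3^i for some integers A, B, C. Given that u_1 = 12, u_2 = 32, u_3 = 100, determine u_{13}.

The three given values yield: A + B + 3C = 12; 2A + B + 9C = 32; 3A + B + 27C = 100.
Subtracting the first from the second: A + 6C = 20.
Subtracting the second from the third: A + 18C = 68.
Solving: C = 4, A = -4, then B = 4.
Therefore u_{13} = -52 + 4 + 4·1594323 = 6377244.

6377244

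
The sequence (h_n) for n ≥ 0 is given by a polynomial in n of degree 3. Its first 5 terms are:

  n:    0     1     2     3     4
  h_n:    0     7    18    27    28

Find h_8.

-168

1st diffs: 7, 11, 9, 1.
2nd diffs: 4, -2, -8.
3rd diffs: -6, -6 (constant).
Newton forward-difference form: h_n = 7·C(n,1) + 4·C(n,2) + (-6)·C(n,3).
At n = 8: n = 8, so h_8 = 56 + 112 - 336 = -168.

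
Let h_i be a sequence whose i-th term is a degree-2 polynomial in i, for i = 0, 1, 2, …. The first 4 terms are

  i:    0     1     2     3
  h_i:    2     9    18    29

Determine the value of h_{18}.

1st diffs: 7, 9, 11.
2nd diffs: 2, 2 (constant).
Newton forward-difference form: h_i = 2 + 7·C(i,1) + 2·C(i,2).
At i = 18: i = 18, so h_{18} = 2 + 126 + 306 = 434.

434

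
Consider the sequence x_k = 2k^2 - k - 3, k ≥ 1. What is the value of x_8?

x_8 = 2·8^2 - 1·8 - 3 = 117.

117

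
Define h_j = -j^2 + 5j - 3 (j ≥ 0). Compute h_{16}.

-179

h_{16} = -1·16^2 + 5·16 - 3 = -179.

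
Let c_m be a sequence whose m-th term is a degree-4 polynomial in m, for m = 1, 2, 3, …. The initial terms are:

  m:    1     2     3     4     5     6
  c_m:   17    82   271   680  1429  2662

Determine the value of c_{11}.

22807

1st diffs: 65, 189, 409, 749, 1233.
2nd diffs: 124, 220, 340, 484.
3rd diffs: 96, 120, 144.
4th diffs: 24, 24 (constant).
Newton forward-difference form: c_m = 17 + 65·C(m-1,1) + 124·C(m-1,2) + 96·C(m-1,3) + 24·C(m-1,4).
At m = 11: m-1 = 10, so c_{11} = 17 + 650 + 5580 + 11520 + 5040 = 22807.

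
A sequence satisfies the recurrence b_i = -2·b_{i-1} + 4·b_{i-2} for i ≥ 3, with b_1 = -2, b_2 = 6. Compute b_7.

Step forward from the initial values:
b_3 = -20;  b_4 = 64;  b_5 = -208;  b_6 = 672;  b_7 = -2176.

-2176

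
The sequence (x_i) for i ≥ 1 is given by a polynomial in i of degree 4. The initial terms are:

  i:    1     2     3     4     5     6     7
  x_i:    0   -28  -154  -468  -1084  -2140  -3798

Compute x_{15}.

1st diffs: -28, -126, -314, -616, -1056, -1658.
2nd diffs: -98, -188, -302, -440, -602.
3rd diffs: -90, -114, -138, -162.
4th diffs: -24, -24, -24 (constant).
Newton forward-difference form: x_i = (-28)·C(i-1,1) + (-98)·C(i-1,2) + (-90)·C(i-1,3) + (-24)·C(i-1,4).
At i = 15: i-1 = 14, so x_{15} = -392 - 8918 - 32760 - 24024 = -66094.

-66094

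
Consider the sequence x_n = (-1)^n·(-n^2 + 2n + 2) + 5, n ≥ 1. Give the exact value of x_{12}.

(-1)^12 = 1; -n^2 + 2n + 2 at n=12 is -118; so x_{12} = -113.

-113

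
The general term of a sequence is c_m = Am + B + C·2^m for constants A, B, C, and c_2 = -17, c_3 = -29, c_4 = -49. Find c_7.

The three given values yield: 2A + B + 4C = -17; 3A + B + 8C = -29; 4A + B + 16C = -49.
Subtracting the first from the second: A + 4C = -12.
Subtracting the second from the third: A + 8C = -20.
Solving: C = -2, A = -4, then B = -1.
Therefore c_7 = -28 + (-1) + (-2)·128 = -285.

-285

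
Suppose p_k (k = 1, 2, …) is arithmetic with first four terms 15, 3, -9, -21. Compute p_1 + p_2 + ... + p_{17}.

-1377

Common difference d = -12.
p_k = 15 + (k - 1)·(-12).
p_{17} = -177; S = 17·(15 + (-177))/2 = -1377.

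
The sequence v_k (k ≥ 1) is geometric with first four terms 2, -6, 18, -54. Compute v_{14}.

-3188646

Common ratio r = -3.
v_k = 2·(-3)^(k-1).
v_{14} = 2·(-3)^13 = -3188646.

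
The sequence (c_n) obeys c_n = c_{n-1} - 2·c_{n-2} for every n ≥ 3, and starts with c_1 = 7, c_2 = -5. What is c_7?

Iterate the recurrence:
c_3 = -19  c_4 = -9  c_5 = 29  c_6 = 47  c_7 = -11.

-11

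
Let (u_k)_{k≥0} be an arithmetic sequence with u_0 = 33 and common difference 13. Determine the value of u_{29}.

u_k = 33 + (k - 0)·13.
u_{29} = 33 + 29·13 = 410.

410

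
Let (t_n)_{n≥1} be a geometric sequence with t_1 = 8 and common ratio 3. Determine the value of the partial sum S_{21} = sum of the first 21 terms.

41841412808

t_n = 8·3^(n-1).
S = 8·(3^21 - 1)/(3 - 1) = 8·(10460353203 - 1)/(2) = 41841412808.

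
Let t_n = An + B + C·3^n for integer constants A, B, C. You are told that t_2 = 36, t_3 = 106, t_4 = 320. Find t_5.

Write the equations: 2A + B + 9C = 36; 3A + B + 27C = 106; 4A + B + 81C = 320.
Subtracting the first from the second: A + 18C = 70.
Subtracting the second from the third: A + 54C = 214.
Solving: C = 4, A = -2, then B = 4.
Hence t_5 = -2·5 + 4 + 4·243 = 966.

966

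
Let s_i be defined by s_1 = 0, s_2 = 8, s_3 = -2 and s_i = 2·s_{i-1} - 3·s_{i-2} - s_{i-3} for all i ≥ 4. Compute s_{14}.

16242

Applying the relation repeatedly:
s_4 = -28;  s_5 = -58;  s_6 = -30;  …;  s_{11} = -2840;  s_{12} = -4642;  s_{13} = -262;  s_{14} = 16242.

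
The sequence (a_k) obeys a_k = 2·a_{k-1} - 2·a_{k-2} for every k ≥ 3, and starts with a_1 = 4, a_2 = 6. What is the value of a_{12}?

Iterate the recurrence:
a_3 = 4  a_4 = -4  a_5 = -16  a_6 = -24  a_7 = -16  a_8 = 16  a_9 = 64  a_{10} = 96  a_{11} = 64  a_{12} = -64.

-64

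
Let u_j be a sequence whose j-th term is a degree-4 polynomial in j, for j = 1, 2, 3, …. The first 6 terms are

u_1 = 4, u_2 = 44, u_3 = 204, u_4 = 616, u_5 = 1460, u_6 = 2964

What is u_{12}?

44664

1st diffs: 40, 160, 412, 844, 1504.
2nd diffs: 120, 252, 432, 660.
3rd diffs: 132, 180, 228.
4th diffs: 48, 48 (constant).
Newton forward-difference form: u_j = 4 + 40·C(j-1,1) + 120·C(j-1,2) + 132·C(j-1,3) + 48·C(j-1,4).
At j = 12: j-1 = 11, so u_{12} = 4 + 440 + 6600 + 21780 + 15840 = 44664.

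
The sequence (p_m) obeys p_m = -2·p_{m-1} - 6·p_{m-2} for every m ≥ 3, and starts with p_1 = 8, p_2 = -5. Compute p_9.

Compute successive terms:
p_3 = -38;  p_4 = 106;  p_5 = 16;  p_6 = -668;  p_7 = 1240;  p_8 = 1528;  p_9 = -10496.

-10496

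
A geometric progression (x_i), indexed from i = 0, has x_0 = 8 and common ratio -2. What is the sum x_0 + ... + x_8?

x_i = 8·(-2)^(i-0).
S = 8·((-2)^9 - 1)/(-2 - 1) = 8·(-512 - 1)/(-3) = 1368.

1368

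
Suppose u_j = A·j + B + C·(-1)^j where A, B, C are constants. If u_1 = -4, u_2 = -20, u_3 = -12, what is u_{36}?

-156

Write the equations: A + B - C = -4; 2A + B + C = -20; 3A + B - C = -12.
Subtracting the first from the second: A + 2C = -16.
Subtracting the second from the third: A - 2C = 8.
Solving: C = -6, A = -4, then B = -6.
Therefore u_{36} = -144 + (-6) + (-6)·1 = -156.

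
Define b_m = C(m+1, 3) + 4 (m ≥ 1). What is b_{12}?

C(13, 3) = 286, so b_{12} = 290.

290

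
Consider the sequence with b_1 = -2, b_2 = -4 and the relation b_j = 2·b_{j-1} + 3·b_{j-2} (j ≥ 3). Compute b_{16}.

-21523360

b_3 = -14;  b_4 = -40;  b_5 = -122;  …;  b_{13} = -797162;  b_{14} = -2391484;  b_{15} = -7174454;  b_{16} = -21523360.
(Characteristic roots are 3 and -1.)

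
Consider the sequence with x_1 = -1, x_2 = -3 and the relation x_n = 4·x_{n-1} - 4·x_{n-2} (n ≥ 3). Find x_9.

-1280

Step forward from the initial values:
x_3 = -8; x_4 = -20; x_5 = -48; x_6 = -112; x_7 = -256; x_8 = -576; x_9 = -1280.
(Characteristic roots are 2 and 2.)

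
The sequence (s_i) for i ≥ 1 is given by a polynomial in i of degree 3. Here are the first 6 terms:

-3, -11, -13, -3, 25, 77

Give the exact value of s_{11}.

907

1st diffs: -8, -2, 10, 28, 52.
2nd diffs: 6, 12, 18, 24.
3rd diffs: 6, 6, 6 (constant).
Newton forward-difference form: s_i = -3 + (-8)·C(i-1,1) + 6·C(i-1,2) + 6·C(i-1,3).
At i = 11: i-1 = 10, so s_{11} = -3 - 80 + 270 + 720 = 907.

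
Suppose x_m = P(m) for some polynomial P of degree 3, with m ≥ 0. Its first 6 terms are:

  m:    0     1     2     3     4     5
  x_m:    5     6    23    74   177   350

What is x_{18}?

1st diffs: 1, 17, 51, 103, 173.
2nd diffs: 16, 34, 52, 70.
3rd diffs: 18, 18, 18 (constant).
Newton forward-difference form: x_m = 5 + 1·C(m,1) + 16·C(m,2) + 18·C(m,3).
At m = 18: m = 18, so x_{18} = 5 + 18 + 2448 + 14688 = 17159.

17159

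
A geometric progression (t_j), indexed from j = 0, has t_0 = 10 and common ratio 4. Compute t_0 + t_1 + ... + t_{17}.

229064922450

t_j = 10·4^(j-0).
S = 10·(4^18 - 1)/(4 - 1) = 10·(68719476736 - 1)/(3) = 229064922450.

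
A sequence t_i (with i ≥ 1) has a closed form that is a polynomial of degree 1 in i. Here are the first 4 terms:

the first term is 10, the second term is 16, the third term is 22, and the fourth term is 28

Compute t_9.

1st diffs: 6, 6, 6 (constant).
So t_i = 6i + 4.
Evaluating at i = 9 gives t_9 = 58.

58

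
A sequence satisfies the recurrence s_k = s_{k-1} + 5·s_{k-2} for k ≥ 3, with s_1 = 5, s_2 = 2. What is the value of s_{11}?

s_3 = 27  s_4 = 37  s_5 = 172  s_6 = 357  s_7 = 1217  s_8 = 3002  s_9 = 9087  s_{10} = 24097  s_{11} = 69532.

69532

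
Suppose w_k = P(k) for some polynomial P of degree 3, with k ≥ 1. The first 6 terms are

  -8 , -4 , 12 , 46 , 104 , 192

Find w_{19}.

1st diffs: 4, 16, 34, 58, 88.
2nd diffs: 12, 18, 24, 30.
3rd diffs: 6, 6, 6 (constant).
So w_k = k^3 - 3k - 6.
Evaluating at k = 19 gives w_{19} = 6796.

6796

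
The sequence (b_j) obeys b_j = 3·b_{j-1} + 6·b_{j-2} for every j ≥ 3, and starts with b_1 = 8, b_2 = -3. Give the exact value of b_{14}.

Step forward from the initial values:
b_3 = 39  b_4 = 99  b_5 = 531  …  b_{11} = 3546099  b_{12} = 15503643  b_{13} = 67787523  b_{14} = 296384427.

296384427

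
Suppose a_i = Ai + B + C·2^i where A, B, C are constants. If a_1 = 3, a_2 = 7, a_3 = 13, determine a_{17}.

131105

Plug in i = 1, 2, 3: A + B + 2C = 3; 2A + B + 4C = 7; 3A + B + 8C = 13.
Subtracting the first from the second: A + 2C = 4.
Subtracting the second from the third: A + 4C = 6.
Solving: C = 1, A = 2, then B = -1.
So a_i = 2·i + (-1) + 1·2^i; at i=17 this is 131105.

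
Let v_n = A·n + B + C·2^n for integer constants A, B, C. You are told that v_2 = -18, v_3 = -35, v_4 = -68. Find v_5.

-133

Plug in n = 2, 3, 4: 2A + B + 4C = -18; 3A + B + 8C = -35; 4A + B + 16C = -68.
Subtracting the first from the second: A + 4C = -17.
Subtracting the second from the third: A + 8C = -33.
Solving: C = -4, A = -1, then B = 0.
Hence v_5 = -1·5 + 0 + (-4)·32 = -133.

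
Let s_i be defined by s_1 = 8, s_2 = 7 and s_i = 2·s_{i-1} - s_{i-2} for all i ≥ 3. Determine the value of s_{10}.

-1

s_3 = 6  s_4 = 5  s_5 = 4  s_6 = 3  s_7 = 2  s_8 = 1  s_9 = 0  s_{10} = -1.
(Characteristic roots are 1 and 1.)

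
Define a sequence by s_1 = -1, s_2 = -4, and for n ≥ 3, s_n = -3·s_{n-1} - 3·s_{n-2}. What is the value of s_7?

27

Iterate the recurrence:
s_3 = 15; s_4 = -33; s_5 = 54; s_6 = -63; s_7 = 27.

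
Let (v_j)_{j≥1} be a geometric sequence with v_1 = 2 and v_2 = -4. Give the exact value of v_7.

Common ratio r = -2.
v_j = 2·(-2)^(j-1).
v_7 = 2·(-2)^6 = 128.

128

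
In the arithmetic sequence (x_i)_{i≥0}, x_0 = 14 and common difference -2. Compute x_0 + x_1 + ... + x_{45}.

x_i = 14 + (i - 0)·(-2).
x_{45} = -76; S = 46·(14 + (-76))/2 = -1426.

-1426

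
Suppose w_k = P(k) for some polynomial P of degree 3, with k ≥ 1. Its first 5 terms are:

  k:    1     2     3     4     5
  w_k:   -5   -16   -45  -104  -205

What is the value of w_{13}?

1st diffs: -11, -29, -59, -101.
2nd diffs: -18, -30, -42.
3rd diffs: -12, -12 (constant).
So w_k = -2k^3 + 3k^2 - 6k.
Evaluating at k = 13 gives w_{13} = -3965.

-3965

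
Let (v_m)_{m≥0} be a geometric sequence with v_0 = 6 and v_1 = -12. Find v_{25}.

Common ratio r = -2.
v_m = 6·(-2)^(m-0).
v_{25} = 6·(-2)^25 = -201326592.

-201326592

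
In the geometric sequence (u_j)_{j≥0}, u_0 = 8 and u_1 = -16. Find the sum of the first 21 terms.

Common ratio r = -2.
u_j = 8·(-2)^(j-0).
S = 8·((-2)^21 - 1)/(-2 - 1) = 8·(-2097152 - 1)/(-3) = 5592408.

5592408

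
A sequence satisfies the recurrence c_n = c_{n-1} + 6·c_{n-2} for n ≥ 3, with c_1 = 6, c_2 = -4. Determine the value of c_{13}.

868328

c_3 = 32; c_4 = 8; c_5 = 200; …; c_{10} = 29240; c_{11} = 98984; c_{12} = 274424; c_{13} = 868328.
(Characteristic roots are 3 and -2.)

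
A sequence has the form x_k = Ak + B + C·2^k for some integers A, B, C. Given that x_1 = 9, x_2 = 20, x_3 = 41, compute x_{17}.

655375

At k = 1, 2, 3: A + B + 2C = 9; 2A + B + 4C = 20; 3A + B + 8C = 41.
Subtracting the first from the second: A + 2C = 11.
Subtracting the second from the third: A + 4C = 21.
Solving: C = 5, A = 1, then B = -2.
Therefore x_{17} = 17 + (-2) + 5·131072 = 655375.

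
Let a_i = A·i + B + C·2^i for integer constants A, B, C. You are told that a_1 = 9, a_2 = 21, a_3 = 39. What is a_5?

123

Write the equations: A + B + 2C = 9; 2A + B + 4C = 21; 3A + B + 8C = 39.
Subtracting the first from the second: A + 2C = 12.
Subtracting the second from the third: A + 4C = 18.
Solving: C = 3, A = 6, then B = -3.
Hence a_5 = 6·5 + (-3) + 3·32 = 123.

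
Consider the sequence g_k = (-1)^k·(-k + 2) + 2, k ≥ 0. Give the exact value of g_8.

-4

(-1)^8 = 1; -k + 2 at k=8 is -6; so g_8 = -4.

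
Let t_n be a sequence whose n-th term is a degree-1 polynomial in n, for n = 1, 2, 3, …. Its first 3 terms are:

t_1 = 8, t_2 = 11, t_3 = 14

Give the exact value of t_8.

1st diffs: 3, 3 (constant).
So t_n = 3n + 5.
Evaluating at n = 8 gives t_8 = 29.

29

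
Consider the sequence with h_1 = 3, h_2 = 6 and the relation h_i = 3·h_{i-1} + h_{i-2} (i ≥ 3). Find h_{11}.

Applying the relation repeatedly:
h_3 = 21;  h_4 = 69;  h_5 = 228;  h_6 = 753;  h_7 = 2487;  h_8 = 8214;  h_9 = 27129;  h_{10} = 89601;  h_{11} = 295932.

295932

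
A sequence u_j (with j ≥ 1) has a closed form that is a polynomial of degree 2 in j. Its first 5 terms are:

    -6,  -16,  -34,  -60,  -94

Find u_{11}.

-466

1st diffs: -10, -18, -26, -34.
2nd diffs: -8, -8, -8 (constant).
So u_j = -4j^2 + 2j - 4.
Evaluating at j = 11 gives u_{11} = -466.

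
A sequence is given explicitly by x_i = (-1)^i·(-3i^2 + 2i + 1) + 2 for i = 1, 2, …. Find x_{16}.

-733

(-1)^16 = 1; -3i^2 + 2i + 1 at i=16 is -735; so x_{16} = -733.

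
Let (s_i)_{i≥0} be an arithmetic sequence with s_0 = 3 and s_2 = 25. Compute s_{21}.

Common difference d = (25 - 3) / (2 - 0) = 11.
s_i = 3 + (i - 0)·11.
s_{21} = 3 + 21·11 = 234.

234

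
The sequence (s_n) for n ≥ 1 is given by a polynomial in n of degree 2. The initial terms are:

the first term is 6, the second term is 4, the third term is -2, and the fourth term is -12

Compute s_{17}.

-506

1st diffs: -2, -6, -10.
2nd diffs: -4, -4 (constant).
Newton forward-difference form: s_n = 6 + (-2)·C(n-1,1) + (-4)·C(n-1,2).
At n = 17: n-1 = 16, so s_{17} = 6 - 32 - 480 = -506.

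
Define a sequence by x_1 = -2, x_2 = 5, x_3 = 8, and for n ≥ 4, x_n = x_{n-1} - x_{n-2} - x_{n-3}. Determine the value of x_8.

x_4 = 5;  x_5 = -8;  x_6 = -21;  x_7 = -18;  x_8 = 11.

11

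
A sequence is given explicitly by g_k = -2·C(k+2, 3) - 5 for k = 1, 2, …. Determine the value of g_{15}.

C(17, 3) = 680, so g_{15} = -1365.

-1365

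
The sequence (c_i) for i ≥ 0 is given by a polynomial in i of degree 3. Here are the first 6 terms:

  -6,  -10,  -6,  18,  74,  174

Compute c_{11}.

1st diffs: -4, 4, 24, 56, 100.
2nd diffs: 8, 20, 32, 44.
3rd diffs: 12, 12, 12 (constant).
So c_i = 2i^3 - 2i^2 - 4i - 6.
Evaluating at i = 11 gives c_{11} = 2370.

2370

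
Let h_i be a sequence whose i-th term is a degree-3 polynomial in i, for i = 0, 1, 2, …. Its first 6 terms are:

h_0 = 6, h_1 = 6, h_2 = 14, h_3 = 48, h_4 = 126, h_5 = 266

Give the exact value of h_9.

1806

1st diffs: 0, 8, 34, 78, 140.
2nd diffs: 8, 26, 44, 62.
3rd diffs: 18, 18, 18 (constant).
So h_i = 3i^3 - 5i^2 + 2i + 6.
Evaluating at i = 9 gives h_9 = 1806.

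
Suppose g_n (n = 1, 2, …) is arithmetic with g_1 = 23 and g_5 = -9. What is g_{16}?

-97

Common difference d = (-9 - 23) / (5 - 1) = -8.
g_n = 23 + (n - 1)·(-8).
g_{16} = 23 + 15·(-8) = -97.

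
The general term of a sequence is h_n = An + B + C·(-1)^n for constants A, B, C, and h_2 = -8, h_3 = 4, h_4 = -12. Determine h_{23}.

-36

Write the equations: 2A + B + C = -8; 3A + B - C = 4; 4A + B + C = -12.
Subtracting the first from the second: A - 2C = 12.
Subtracting the second from the third: A + 2C = -16.
Solving: C = -7, A = -2, then B = 3.
So h_n = -2·n + 3 + (-7)·(-1)^n; at n=23 this is -36.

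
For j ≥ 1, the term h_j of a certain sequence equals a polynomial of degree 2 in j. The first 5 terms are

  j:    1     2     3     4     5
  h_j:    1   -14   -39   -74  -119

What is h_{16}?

-1274

1st diffs: -15, -25, -35, -45.
2nd diffs: -10, -10, -10 (constant).
So h_j = -5j^2 + 6.
Evaluating at j = 16 gives h_{16} = -1274.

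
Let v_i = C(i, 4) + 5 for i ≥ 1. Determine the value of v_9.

C(9, 4) = 126, so v_9 = 131.

131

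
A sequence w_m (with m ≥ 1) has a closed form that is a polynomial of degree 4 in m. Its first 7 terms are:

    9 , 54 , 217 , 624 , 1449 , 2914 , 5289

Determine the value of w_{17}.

1st diffs: 45, 163, 407, 825, 1465, 2375.
2nd diffs: 118, 244, 418, 640, 910.
3rd diffs: 126, 174, 222, 270.
4th diffs: 48, 48, 48 (constant).
So w_m = 2m^4 + m^3 + 3m^2 - m + 4.
Evaluating at m = 17 gives w_{17} = 172809.

172809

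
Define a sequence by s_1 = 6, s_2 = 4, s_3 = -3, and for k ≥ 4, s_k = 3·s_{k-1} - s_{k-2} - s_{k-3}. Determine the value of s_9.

-2250

Compute successive terms:
s_4 = -19  s_5 = -58  s_6 = -152  s_7 = -379  s_8 = -927  s_9 = -2250.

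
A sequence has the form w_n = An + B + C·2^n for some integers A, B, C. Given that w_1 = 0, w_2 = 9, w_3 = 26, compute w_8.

1023

Write the equations: A + B + 2C = 0; 2A + B + 4C = 9; 3A + B + 8C = 26.
Subtracting the first from the second: A + 2C = 9.
Subtracting the second from the third: A + 4C = 17.
Solving: C = 4, A = 1, then B = -9.
So w_n = 1·n + (-9) + 4·2^n; at n=8 this is 1023.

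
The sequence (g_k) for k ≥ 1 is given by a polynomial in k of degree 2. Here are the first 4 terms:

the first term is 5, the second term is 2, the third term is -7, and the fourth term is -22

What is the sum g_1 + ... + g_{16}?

-3640

1st diffs: -3, -9, -15.
2nd diffs: -6, -6 (constant).
Newton forward-difference form: g_k = 5 + (-3)·C(k-1,1) + (-6)·C(k-1,2).
Continuing: …, -43, -70, -103, -142, …, g_{16} = -670.
Summing k = 1..16 (16 terms) gives -3640.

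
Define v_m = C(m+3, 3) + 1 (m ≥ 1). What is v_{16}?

970

C(19, 3) = 969, so v_{16} = 970.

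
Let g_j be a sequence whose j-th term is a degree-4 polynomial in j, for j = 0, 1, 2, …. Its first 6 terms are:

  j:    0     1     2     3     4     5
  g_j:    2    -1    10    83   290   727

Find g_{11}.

1st diffs: -3, 11, 73, 207, 437.
2nd diffs: 14, 62, 134, 230.
3rd diffs: 48, 72, 96.
4th diffs: 24, 24 (constant).
So g_j = j^4 + 2j^3 - 6j^2 + 2.
Evaluating at j = 11 gives g_{11} = 16579.

16579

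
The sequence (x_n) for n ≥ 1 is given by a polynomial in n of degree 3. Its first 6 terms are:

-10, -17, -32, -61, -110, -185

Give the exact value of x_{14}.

-2441

1st diffs: -7, -15, -29, -49, -75.
2nd diffs: -8, -14, -20, -26.
3rd diffs: -6, -6, -6 (constant).
Newton forward-difference form: x_n = -10 + (-7)·C(n-1,1) + (-8)·C(n-1,2) + (-6)·C(n-1,3).
At n = 14: n-1 = 13, so x_{14} = -10 - 91 - 624 - 1716 = -2441.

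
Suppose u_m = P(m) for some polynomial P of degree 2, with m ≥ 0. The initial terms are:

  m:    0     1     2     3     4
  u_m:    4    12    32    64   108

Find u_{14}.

1208

1st diffs: 8, 20, 32, 44.
2nd diffs: 12, 12, 12 (constant).
Newton forward-difference form: u_m = 4 + 8·C(m,1) + 12·C(m,2).
At m = 14: m = 14, so u_{14} = 4 + 112 + 1092 = 1208.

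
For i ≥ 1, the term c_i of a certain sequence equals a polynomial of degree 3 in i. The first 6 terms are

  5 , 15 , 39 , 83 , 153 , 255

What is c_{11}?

1st diffs: 10, 24, 44, 70, 102.
2nd diffs: 14, 20, 26, 32.
3rd diffs: 6, 6, 6 (constant).
Newton forward-difference form: c_i = 5 + 10·C(i-1,1) + 14·C(i-1,2) + 6·C(i-1,3).
At i = 11: i-1 = 10, so c_{11} = 5 + 100 + 630 + 720 = 1455.

1455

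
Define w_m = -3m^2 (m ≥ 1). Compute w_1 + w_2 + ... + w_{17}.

Over m = 1..17: Σm = 153, Σm² = 1785.
Total = (-3)·1785 = -5355.

-5355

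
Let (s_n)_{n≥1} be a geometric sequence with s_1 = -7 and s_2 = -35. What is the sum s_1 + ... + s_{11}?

Common ratio r = 5.
s_n = (-7)·5^(n-1).
S = (-7)·(5^11 - 1)/(5 - 1) = (-7)·(48828125 - 1)/(4) = -85449217.

-85449217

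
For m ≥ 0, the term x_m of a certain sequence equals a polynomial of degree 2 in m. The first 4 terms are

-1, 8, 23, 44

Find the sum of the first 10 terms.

1115

1st diffs: 9, 15, 21.
2nd diffs: 6, 6 (constant).
So x_m = 3m^2 + 6m - 1.
Continuing: …, 71, 104, 143, 188, …, x_9 = 296.
Summing m = 0..9 (10 terms) gives 1115.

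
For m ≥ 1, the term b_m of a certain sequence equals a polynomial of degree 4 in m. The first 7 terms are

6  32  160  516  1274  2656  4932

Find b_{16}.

1st diffs: 26, 128, 356, 758, 1382, 2276.
2nd diffs: 102, 228, 402, 624, 894.
3rd diffs: 126, 174, 222, 270.
4th diffs: 48, 48, 48 (constant).
Newton forward-difference form: b_m = 6 + 26·C(m-1,1) + 102·C(m-1,2) + 126·C(m-1,3) + 48·C(m-1,4).
At m = 16: m-1 = 15, so b_{16} = 6 + 390 + 10710 + 57330 + 65520 = 133956.

133956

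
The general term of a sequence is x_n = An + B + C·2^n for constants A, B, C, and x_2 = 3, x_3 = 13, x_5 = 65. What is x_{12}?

Write the equations: 2A + B + 4C = 3; 3A + B + 8C = 13; 5A + B + 32C = 65.
Subtracting the first from the second: A + 4C = 10.
Subtracting the second from the third: 2A + 24C = 52.
Solving: C = 2, A = 2, then B = -9.
Hence x_{12} = 2·12 + (-9) + 2·4096 = 8207.

8207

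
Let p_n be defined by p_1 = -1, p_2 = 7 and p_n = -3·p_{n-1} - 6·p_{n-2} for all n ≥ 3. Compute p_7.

Compute successive terms:
p_3 = -15, p_4 = 3, p_5 = 81, p_6 = -261, p_7 = 297.

297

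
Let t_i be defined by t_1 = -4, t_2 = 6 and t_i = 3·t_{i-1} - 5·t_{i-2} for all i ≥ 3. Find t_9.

-538

Applying the relation repeatedly:
t_3 = 38; t_4 = 84; t_5 = 62; t_6 = -234; t_7 = -1012; t_8 = -1866; t_9 = -538.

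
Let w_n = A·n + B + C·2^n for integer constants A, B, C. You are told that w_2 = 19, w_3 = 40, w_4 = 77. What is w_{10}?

4139

Plug in n = 2, 3, 4: 2A + B + 4C = 19; 3A + B + 8C = 40; 4A + B + 16C = 77.
Subtracting the first from the second: A + 4C = 21.
Subtracting the second from the third: A + 8C = 37.
Solving: C = 4, A = 5, then B = -7.
So w_n = 5·n + (-7) + 4·2^n; at n=10 this is 4139.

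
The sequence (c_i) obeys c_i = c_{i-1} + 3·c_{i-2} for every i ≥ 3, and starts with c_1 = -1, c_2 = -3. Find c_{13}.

-26529

Step forward from the initial values:
c_3 = -6; c_4 = -15; c_5 = -33; …; c_{10} = -2175; c_{11} = -5001; c_{12} = -11526; c_{13} = -26529.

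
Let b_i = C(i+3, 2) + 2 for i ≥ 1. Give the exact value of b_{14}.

138

C(17, 2) = 136, so b_{14} = 138.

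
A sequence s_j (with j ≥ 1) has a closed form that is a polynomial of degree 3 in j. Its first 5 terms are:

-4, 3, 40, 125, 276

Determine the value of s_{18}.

16435

1st diffs: 7, 37, 85, 151.
2nd diffs: 30, 48, 66.
3rd diffs: 18, 18 (constant).
So s_j = 3j^3 - 3j^2 - 5j + 1.
Evaluating at j = 18 gives s_{18} = 16435.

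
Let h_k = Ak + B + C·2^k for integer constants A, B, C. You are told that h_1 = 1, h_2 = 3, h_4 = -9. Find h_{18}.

-524181

Plug in k = 1, 2, 4: A + B + 2C = 1; 2A + B + 4C = 3; 4A + B + 16C = -9.
Subtracting the first from the second: A + 2C = 2.
Subtracting the second from the third: 2A + 12C = -12.
Solving: C = -2, A = 6, then B = -1.
So h_k = 6·k + (-1) + (-2)·2^k; at k=18 this is -524181.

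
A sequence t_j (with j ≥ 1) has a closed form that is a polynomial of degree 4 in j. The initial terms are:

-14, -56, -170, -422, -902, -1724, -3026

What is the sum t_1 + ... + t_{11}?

-47212

1st diffs: -42, -114, -252, -480, -822, -1302.
2nd diffs: -72, -138, -228, -342, -480.
3rd diffs: -66, -90, -114, -138.
4th diffs: -24, -24, -24 (constant).
Newton forward-difference form: t_j = -14 + (-42)·C(j-1,1) + (-72)·C(j-1,2) + (-66)·C(j-1,3) + (-24)·C(j-1,4).
Continuing: -4970, -7742, -11552, -16634.
Summing j = 1..11 (11 terms) gives -47212.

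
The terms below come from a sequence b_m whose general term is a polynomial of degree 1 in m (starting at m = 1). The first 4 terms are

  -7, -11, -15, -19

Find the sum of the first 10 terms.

-250

1st diffs: -4, -4, -4 (constant).
So b_m = -4m - 3.
Continuing: …, -23, -27, -31, -35, …, b_{10} = -43.
Summing m = 1..10 (10 terms) gives -250.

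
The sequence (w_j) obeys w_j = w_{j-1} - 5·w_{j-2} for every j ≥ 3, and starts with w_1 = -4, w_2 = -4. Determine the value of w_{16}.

-322524

Iterate the recurrence:
w_3 = 16  w_4 = 36  w_5 = -44  …  w_{13} = 62716  w_{14} = 2236  w_{15} = -311344  w_{16} = -322524.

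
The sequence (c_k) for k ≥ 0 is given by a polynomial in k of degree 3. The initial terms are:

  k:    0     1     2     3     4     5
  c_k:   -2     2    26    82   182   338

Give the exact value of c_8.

1262

1st diffs: 4, 24, 56, 100, 156.
2nd diffs: 20, 32, 44, 56.
3rd diffs: 12, 12, 12 (constant).
So c_k = 2k^3 + 4k^2 - 2k - 2.
Evaluating at k = 8 gives c_8 = 1262.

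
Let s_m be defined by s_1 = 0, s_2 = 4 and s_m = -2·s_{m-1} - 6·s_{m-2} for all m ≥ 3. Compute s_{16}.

s_3 = -8;  s_4 = -8;  s_5 = 64;  …;  s_{13} = -78848;  s_{14} = 140032;  s_{15} = 193024;  s_{16} = -1226240.

-1226240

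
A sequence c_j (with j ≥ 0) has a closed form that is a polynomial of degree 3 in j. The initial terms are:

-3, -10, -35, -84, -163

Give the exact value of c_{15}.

1st diffs: -7, -25, -49, -79.
2nd diffs: -18, -24, -30.
3rd diffs: -6, -6 (constant).
So c_j = -j^3 - 6j^2 - 3.
Evaluating at j = 15 gives c_{15} = -4728.

-4728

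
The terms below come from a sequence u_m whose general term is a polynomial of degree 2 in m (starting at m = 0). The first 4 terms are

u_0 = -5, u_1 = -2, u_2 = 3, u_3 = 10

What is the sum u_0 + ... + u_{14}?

1150

1st diffs: 3, 5, 7.
2nd diffs: 2, 2 (constant).
So u_m = m^2 + 2m - 5.
Continuing: …, 19, 30, 43, 58, …, u_{14} = 219.
Summing m = 0..14 (15 terms) gives 1150.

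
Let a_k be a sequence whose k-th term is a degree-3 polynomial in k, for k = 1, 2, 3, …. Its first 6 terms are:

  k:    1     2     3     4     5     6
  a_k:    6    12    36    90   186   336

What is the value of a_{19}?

1st diffs: 6, 24, 54, 96, 150.
2nd diffs: 18, 30, 42, 54.
3rd diffs: 12, 12, 12 (constant).
Newton forward-difference form: a_k = 6 + 6·C(k-1,1) + 18·C(k-1,2) + 12·C(k-1,3).
At k = 19: k-1 = 18, so a_{19} = 6 + 108 + 2754 + 9792 = 12660.

12660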